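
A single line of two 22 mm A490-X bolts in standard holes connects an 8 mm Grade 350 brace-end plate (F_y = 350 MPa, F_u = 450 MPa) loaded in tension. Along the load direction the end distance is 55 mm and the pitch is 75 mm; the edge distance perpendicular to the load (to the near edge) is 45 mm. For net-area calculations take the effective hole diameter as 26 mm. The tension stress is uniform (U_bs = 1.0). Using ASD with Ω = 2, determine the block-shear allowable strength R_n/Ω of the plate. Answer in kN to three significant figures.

156 kN

Shear plane L_v = 55 + 1·75 = 130 mm; A_gv = 130 × 8 = 1040 mm².
A_nv = (130 − 1.5·26) × 8 = 728 mm².
A_nt = (45 − 0.5·26) × 8 = 256 mm².
0.6 F_u A_nv = 196.6 kN; 0.6 F_y A_gv = 218.4 kN → shear rupture governs the shear term.
R_n = 196.6 + 1.0 × 450 × 256 / 1000 = 311.8 kN.
Allowable strength R_n/Ω = 311.8 / 2 = 156 kN.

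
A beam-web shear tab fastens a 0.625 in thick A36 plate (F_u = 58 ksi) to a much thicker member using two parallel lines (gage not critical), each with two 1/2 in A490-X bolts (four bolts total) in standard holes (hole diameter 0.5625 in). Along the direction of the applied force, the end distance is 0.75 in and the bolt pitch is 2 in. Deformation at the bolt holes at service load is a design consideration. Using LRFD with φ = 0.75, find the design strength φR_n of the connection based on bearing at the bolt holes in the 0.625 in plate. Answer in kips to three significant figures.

95.8 kips

Per bolt r_n = 1.2 l_c t F_u ≤ 2.4 d t F_u; upper limit = 2.4 × 0.5 × 0.625 × 58 = 43.5 kips.
Edge bolt: l_c = 0.75 − 0.5625/2 = 0.4688 in → 1.2 × 0.4688 × 0.625 × 58 = 20.39 → r_n = 20.39 kips.
Interior bolts: l_c = 2 − 0.5625 = 1.438 in → 1.2 × 1.438 × 0.625 × 58 = 62.53 → r_n = 43.5 kips.
R_n = 2 × 20.39 + 2 × 43.5 = 127.8 kips.
Design strength φR_n = 0.75 × 127.8 = 95.8 kips.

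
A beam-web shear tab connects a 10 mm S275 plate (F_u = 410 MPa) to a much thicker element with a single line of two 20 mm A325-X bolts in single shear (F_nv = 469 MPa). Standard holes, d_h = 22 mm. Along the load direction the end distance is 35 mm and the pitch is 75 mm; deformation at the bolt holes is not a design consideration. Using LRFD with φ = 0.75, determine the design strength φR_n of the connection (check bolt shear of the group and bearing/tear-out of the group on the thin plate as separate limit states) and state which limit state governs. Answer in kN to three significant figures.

Bolt shear: A_b = π·20²/4 = 314.2 mm²; R_n = 469 × 314.2 × 2 × 1 / 1000 = 294.7 kN → 0.75 × 294.7 = 221 kN.
Bearing (1.5 l_c t F_u ≤ 3.0 d t F_u): upper limit = 3.0·20·10·410 / 1000 = 246 kN.
  Edge l_c = 35 − 22/2 = 24 → r_n = 147.6 kN; interior l_c = 75 − 22 = 53 → r_n = 246 kN.
  R_n,bearing = 1·147.6 + 1·246 = 393.6 kN → 0.75 × 393.6 = 295 kN.
Bolt shear governs: 221 kN.

221 kN (bolt shear governs)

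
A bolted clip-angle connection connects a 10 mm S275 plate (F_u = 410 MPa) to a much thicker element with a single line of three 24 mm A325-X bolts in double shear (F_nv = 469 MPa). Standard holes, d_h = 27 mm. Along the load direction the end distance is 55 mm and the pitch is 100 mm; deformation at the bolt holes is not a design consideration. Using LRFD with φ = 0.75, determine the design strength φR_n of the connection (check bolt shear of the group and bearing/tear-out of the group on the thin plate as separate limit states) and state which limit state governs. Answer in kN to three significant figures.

634 kN (bearing governs)

Bolt shear: A_b = π·24²/4 = 452.4 mm²; R_n = 469 × 452.4 × 3 × 2 / 1000 = 1273 kN → 0.75 × 1273 = 955 kN.
Bearing (1.5 l_c t F_u ≤ 3.0 d t F_u): upper limit = 3.0·24·10·410 / 1000 = 295.2 kN.
  Edge l_c = 55 − 27/2 = 41.5 → r_n = 255.2 kN; interior l_c = 100 − 27 = 73 → r_n = 295.2 kN.
  R_n,bearing = 1·255.2 + 2·295.2 = 845.6 kN → 0.75 × 845.6 = 634 kN.
Bearing governs: 634 kN.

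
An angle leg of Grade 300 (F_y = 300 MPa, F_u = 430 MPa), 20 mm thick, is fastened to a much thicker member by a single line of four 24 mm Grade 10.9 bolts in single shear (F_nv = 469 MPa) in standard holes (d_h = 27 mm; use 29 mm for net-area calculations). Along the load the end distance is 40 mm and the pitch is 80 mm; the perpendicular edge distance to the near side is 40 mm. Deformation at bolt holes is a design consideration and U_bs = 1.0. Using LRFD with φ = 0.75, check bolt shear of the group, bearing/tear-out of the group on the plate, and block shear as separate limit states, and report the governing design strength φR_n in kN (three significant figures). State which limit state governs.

Bolt shear: A_b = π·24²/4 = 452.4 mm²; R_n = 469 × 452.4 × 4 × 1 / 1000 = 848.7 kN → 0.75 × 848.7 = 637 kN.
Bearing: edge l_c = 26.5, r_n = 273.5 kN; interior l_c = 53, r_n = 495.4 kN; R_n = 273.5 + 3·495.4 = 1760 kN → 1320 kN.
Block shear: A_gv = 5600, A_nv = 3570, A_nt = 510 mm²; R_n = min(0.6F_uA_nv, 0.6F_yA_gv) + U_bs·F_u·A_nt = 1140 kN → 855 kN.
Bolt shear governs: 637 kN.

637 kN (bolt shear governs)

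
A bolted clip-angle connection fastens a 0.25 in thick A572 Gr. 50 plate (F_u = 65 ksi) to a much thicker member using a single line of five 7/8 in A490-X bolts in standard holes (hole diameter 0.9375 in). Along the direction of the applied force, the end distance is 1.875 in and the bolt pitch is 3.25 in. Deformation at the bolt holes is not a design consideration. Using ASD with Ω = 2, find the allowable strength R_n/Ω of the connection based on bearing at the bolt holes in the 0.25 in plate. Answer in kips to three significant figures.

102 kips

Per bolt r_n = 1.5 l_c t F_u ≤ 3.0 d t F_u; upper limit = 3.0 × 0.875 × 0.25 × 65 = 42.66 kips.
Edge bolt: l_c = 1.875 − 0.9375/2 = 1.406 in → 1.5 × 1.406 × 0.25 × 65 = 34.28 → r_n = 34.28 kips.
Interior bolts: l_c = 3.25 − 0.9375 = 2.312 in → 1.5 × 2.312 × 0.25 × 65 = 56.37 → r_n = 42.66 kips.
R_n = 1 × 34.28 + 4 × 42.66 = 204.9 kips.
Allowable strength R_n/Ω = 204.9 / 2 = 102 kips.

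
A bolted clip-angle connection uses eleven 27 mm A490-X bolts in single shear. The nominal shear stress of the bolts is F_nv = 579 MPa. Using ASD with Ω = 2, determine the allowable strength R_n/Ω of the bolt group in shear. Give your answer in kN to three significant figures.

A_b = π × 27² / 4 = 572.6 mm².
R_n = F_nv · A_b · n · n_s = 579 × 572.6 × 11 × 1 / 1000 = 3647 kN.
Allowable strength R_n/Ω = 3647 / 2 = 1820 kN.

1820 kN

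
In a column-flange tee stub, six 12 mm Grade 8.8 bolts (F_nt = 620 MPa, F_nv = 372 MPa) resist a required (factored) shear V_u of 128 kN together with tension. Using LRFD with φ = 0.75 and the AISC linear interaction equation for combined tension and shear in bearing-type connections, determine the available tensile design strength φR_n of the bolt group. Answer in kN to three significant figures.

A_b = π·12²/4 = 113.1 mm²; f_rv = 128 × 1000 / (6 × 113.1) = 188.6 MPa.
F'_nt = 1.3 F_nt − (F_nt / φF_nv) f_rv = 1.3·620 − (620/(0.75·372))·188.6 = 386.8 MPa, capped at F_nt → F'_nt = 386.8 MPa.
R_n = F'_nt · A_b · n = 386.8 × 113.1 × 6 / 1000 = 262.5 kN.
Design strength φR_n = 0.75 × 262.5 = 197 kN.

197 kN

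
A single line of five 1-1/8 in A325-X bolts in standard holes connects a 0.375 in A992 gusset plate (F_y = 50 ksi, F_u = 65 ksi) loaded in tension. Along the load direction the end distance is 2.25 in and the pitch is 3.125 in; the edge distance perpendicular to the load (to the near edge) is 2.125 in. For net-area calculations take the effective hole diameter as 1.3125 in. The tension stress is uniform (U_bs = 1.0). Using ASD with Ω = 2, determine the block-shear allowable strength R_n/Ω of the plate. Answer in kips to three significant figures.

82.6 kips

Shear plane L_v = 2.25 + 4·3.125 = 14.75 in; A_gv = 14.75 × 0.375 = 5.531 in².
A_nv = (14.75 − 4.5·1.3125) × 0.375 = 3.316 in².
A_nt = (2.125 − 0.5·1.3125) × 0.375 = 0.5508 in².
0.6 F_u A_nv = 129.3 kips; 0.6 F_y A_gv = 165.9 kips → shear rupture governs the shear term.
R_n = 129.3 + 1.0 × 65 × 0.5508 = 165.1 kips.
Allowable strength R_n/Ω = 165.1 / 2 = 82.6 kips.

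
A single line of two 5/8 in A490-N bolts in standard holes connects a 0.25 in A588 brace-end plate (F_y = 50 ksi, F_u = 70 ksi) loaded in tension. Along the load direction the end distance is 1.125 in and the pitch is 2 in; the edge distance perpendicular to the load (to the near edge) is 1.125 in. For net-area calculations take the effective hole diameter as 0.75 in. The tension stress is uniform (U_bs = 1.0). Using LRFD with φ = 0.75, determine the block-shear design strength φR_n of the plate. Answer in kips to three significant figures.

25.6 kips

Shear plane L_v = 1.125 + 1·2 = 3.125 in; A_gv = 3.125 × 0.25 = 0.7812 in².
A_nv = (3.125 − 1.5·0.75) × 0.25 = 0.5 in².
A_nt = (1.125 − 0.5·0.75) × 0.25 = 0.1875 in².
0.6 F_u A_nv = 21 kips; 0.6 F_y A_gv = 23.44 kips → shear rupture governs the shear term.
R_n = 21 + 1.0 × 70 × 0.1875 = 34.12 kips.
Design strength φR_n = 0.75 × 34.12 = 25.6 kips.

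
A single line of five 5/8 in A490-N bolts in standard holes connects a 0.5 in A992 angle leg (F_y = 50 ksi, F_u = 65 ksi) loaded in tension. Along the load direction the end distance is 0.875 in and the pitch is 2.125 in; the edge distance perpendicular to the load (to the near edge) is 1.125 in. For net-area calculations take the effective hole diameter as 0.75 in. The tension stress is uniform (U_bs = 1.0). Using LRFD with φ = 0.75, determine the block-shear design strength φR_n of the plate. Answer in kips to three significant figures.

Shear plane L_v = 0.875 + 4·2.125 = 9.375 in; A_gv = 9.375 × 0.5 = 4.688 in².
A_nv = (9.375 − 4.5·0.75) × 0.5 = 3 in².
A_nt = (1.125 − 0.5·0.75) × 0.5 = 0.375 in².
0.6 F_u A_nv = 117 kips; 0.6 F_y A_gv = 140.6 kips → shear rupture governs the shear term.
R_n = 117 + 1.0 × 65 × 0.375 = 141.4 kips.
Design strength φR_n = 0.75 × 141.4 = 106 kips.

106 kips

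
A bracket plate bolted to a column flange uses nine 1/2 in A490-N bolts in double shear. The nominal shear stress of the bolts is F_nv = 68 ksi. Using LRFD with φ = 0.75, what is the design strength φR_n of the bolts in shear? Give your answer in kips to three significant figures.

180 kips

A_b = π × 0.5² / 4 = 0.1963 in².
R_n = F_nv · A_b · n · n_s = 68 × 0.1963 × 9 × 2 = 240.3 kips.
Design strength φR_n = 0.75 × 240.3 = 180 kips.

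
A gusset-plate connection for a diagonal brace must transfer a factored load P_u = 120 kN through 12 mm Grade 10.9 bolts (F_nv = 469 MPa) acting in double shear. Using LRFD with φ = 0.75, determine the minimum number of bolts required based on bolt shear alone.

2 bolts

A_b = π·12²/4 = 113.1 mm².
Per-bolt design strength φR_n = 0.75 × 469 × 113.1 × 2 / 1000 = 79.56 kN.
n ≥ 120 / 79.56 = 1.508 → use 2 bolts.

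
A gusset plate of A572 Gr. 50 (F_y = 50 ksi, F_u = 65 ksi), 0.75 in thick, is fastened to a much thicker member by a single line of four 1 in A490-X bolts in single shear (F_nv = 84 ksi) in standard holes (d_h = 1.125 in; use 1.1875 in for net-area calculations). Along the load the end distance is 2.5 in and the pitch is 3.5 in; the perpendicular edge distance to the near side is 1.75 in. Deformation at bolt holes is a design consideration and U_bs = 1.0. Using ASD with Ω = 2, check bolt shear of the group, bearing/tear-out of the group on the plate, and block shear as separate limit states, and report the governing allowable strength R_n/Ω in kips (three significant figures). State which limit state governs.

Bolt shear: A_b = π·1²/4 = 0.7854 in²; R_n = 84 × 0.7854 × 4 × 1 = 263.9 kips → 263.9 / 2 = 132 kips.
Bearing: edge l_c = 1.938, r_n = 113.3 kips; interior l_c = 2.375, r_n = 117 kips; R_n = 113.3 + 3·117 = 464.3 kips → 232 kips.
Block shear: A_gv = 9.75, A_nv = 6.633, A_nt = 0.8672 in²; R_n = min(0.6F_uA_nv, 0.6F_yA_gv) + U_bs·F_u·A_nt = 315 kips → 158 kips.
Bolt shear governs: 132 kips.

132 kips (bolt shear governs)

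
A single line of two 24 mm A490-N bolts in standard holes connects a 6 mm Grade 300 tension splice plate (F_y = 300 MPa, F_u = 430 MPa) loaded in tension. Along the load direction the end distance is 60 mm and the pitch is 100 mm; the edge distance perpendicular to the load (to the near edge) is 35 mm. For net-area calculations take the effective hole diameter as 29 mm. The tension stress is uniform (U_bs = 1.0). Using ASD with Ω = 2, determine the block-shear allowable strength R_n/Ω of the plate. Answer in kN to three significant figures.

Shear plane L_v = 60 + 1·100 = 160 mm; A_gv = 160 × 6 = 960 mm².
A_nv = (160 − 1.5·29) × 6 = 699 mm².
A_nt = (35 − 0.5·29) × 6 = 123 mm².
0.6 F_u A_nv = 180.3 kN; 0.6 F_y A_gv = 172.8 kN → shear yielding governs the shear term.
R_n = 172.8 + 1.0 × 430 × 123 / 1000 = 225.7 kN.
Allowable strength R_n/Ω = 225.7 / 2 = 113 kN.

113 kN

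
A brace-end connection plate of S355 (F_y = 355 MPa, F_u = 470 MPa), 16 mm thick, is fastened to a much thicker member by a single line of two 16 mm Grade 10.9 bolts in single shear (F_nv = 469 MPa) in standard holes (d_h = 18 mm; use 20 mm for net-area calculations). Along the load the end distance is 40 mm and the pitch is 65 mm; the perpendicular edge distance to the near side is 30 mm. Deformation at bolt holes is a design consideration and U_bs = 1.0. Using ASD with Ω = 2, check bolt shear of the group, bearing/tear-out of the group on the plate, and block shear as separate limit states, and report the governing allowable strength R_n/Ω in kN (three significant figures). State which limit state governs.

94.3 kN (bolt shear governs)

Bolt shear: A_b = π·16²/4 = 201.1 mm²; R_n = 469 × 201.1 × 2 × 1 / 1000 = 188.6 kN → 188.6 / 2 = 94.3 kN.
Bearing: edge l_c = 31, r_n = 279.7 kN; interior l_c = 47, r_n = 288.8 kN; R_n = 279.7 + 1·288.8 = 568.5 kN → 284 kN.
Block shear: A_gv = 1680, A_nv = 1200, A_nt = 320 mm²; R_n = min(0.6F_uA_nv, 0.6F_yA_gv) + U_bs·F_u·A_nt = 488.8 kN → 244 kN.
Bolt shear governs: 94.3 kN.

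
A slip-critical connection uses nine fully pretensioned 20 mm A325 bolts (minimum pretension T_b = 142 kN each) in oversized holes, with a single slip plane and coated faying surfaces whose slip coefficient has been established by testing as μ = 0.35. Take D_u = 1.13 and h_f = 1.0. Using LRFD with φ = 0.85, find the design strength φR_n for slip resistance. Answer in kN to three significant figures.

R_n = μ · D_u · h_f · T_b · n_s · n_b = 0.35 × 1.13 × 1.0 × 142 × 1 × 9 = 505.4 kN.
Design strength φR_n = 0.85 × 505.4 = 430 kN.

430 kN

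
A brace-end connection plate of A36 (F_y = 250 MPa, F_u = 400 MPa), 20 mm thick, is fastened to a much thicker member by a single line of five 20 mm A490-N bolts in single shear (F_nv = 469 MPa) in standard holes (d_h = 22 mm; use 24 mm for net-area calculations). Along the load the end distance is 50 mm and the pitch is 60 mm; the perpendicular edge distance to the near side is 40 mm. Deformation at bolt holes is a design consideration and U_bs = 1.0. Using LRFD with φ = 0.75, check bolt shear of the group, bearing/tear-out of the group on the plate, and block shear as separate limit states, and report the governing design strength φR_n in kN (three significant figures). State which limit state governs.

Bolt shear: A_b = π·20²/4 = 314.2 mm²; R_n = 469 × 314.2 × 5 × 1 / 1000 = 736.7 kN → 0.75 × 736.7 = 553 kN.
Bearing: edge l_c = 39, r_n = 374.4 kN; interior l_c = 38, r_n = 364.8 kN; R_n = 374.4 + 4·364.8 = 1834 kN → 1380 kN.
Block shear: A_gv = 5800, A_nv = 3640, A_nt = 560 mm²; R_n = min(0.6F_uA_nv, 0.6F_yA_gv) + U_bs·F_u·A_nt = 1094 kN → 820 kN.
Bolt shear governs: 553 kN.

553 kN (bolt shear governs)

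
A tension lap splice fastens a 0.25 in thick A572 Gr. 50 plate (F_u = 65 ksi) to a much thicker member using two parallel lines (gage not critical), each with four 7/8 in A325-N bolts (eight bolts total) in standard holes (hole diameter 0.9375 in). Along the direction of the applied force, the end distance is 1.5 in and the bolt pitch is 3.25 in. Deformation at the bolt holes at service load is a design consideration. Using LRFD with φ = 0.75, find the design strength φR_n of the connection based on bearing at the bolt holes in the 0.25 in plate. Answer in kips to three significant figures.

184 kips

Per bolt r_n = 1.2 l_c t F_u ≤ 2.4 d t F_u; upper limit = 2.4 × 0.875 × 0.25 × 65 = 34.12 kips.
Edge bolt: l_c = 1.5 − 0.9375/2 = 1.031 in → 1.2 × 1.031 × 0.25 × 65 = 20.11 → r_n = 20.11 kips.
Interior bolts: l_c = 3.25 − 0.9375 = 2.312 in → 1.2 × 2.312 × 0.25 × 65 = 45.09 → r_n = 34.12 kips.
R_n = 2 × 20.11 + 6 × 34.12 = 245 kips.
Design strength φR_n = 0.75 × 245 = 184 kips.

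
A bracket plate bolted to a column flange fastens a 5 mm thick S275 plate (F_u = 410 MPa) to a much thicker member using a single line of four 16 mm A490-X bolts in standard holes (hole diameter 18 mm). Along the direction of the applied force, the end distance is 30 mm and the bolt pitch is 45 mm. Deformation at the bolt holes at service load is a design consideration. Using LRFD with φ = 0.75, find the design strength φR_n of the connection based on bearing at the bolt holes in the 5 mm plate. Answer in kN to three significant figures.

Per bolt r_n = 1.2 l_c t F_u ≤ 2.4 d t F_u; upper limit = 2.4 × 16 × 5 × 410 / 1000 = 78.72 kN.
Edge bolt: l_c = 30 − 18/2 = 21 mm → 1.2 × 21 × 5 × 410 / 1000 = 51.66 → r_n = 51.66 kN.
Interior bolts: l_c = 45 − 18 = 27 mm → 1.2 × 27 × 5 × 410 / 1000 = 66.42 → r_n = 66.42 kN.
R_n = 1 × 51.66 + 3 × 66.42 = 250.9 kN.
Design strength φR_n = 0.75 × 250.9 = 188 kN.

188 kN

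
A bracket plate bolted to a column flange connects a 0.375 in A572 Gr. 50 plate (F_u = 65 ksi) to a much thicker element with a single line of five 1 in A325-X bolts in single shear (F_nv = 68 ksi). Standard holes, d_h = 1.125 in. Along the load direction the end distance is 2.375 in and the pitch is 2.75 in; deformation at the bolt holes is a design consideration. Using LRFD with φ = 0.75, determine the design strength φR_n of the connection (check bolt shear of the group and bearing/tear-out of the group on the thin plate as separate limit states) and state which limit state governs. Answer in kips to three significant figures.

182 kips (bearing governs)

Bolt shear: A_b = π·1²/4 = 0.7854 in²; R_n = 68 × 0.7854 × 5 × 1 = 267 kips → 0.75 × 267 = 200 kips.
Bearing (1.2 l_c t F_u ≤ 2.4 d t F_u): upper limit = 2.4·1·0.375·65 = 58.5 kips.
  Edge l_c = 2.375 − 1.125/2 = 1.812 → r_n = 53.02 kips; interior l_c = 2.75 − 1.125 = 1.625 → r_n = 47.53 kips.
  R_n,bearing = 1·53.02 + 4·47.53 = 243.1 kips → 0.75 × 243.1 = 182 kips.
Bearing governs: 182 kips.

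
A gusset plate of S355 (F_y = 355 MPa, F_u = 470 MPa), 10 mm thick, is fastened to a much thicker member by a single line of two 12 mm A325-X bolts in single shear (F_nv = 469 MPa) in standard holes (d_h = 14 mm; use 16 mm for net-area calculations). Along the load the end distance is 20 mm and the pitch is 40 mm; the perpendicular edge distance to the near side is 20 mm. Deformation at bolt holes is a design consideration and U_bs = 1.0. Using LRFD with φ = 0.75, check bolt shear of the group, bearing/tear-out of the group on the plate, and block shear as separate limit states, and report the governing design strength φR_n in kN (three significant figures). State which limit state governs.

79.6 kN (bolt shear governs)

Bolt shear: A_b = π·12²/4 = 113.1 mm²; R_n = 469 × 113.1 × 2 × 1 / 1000 = 106.1 kN → 0.75 × 106.1 = 79.6 kN.
Bearing: edge l_c = 13, r_n = 73.32 kN; interior l_c = 26, r_n = 135.4 kN; R_n = 73.32 + 1·135.4 = 208.7 kN → 157 kN.
Block shear: A_gv = 600, A_nv = 360, A_nt = 120 mm²; R_n = min(0.6F_uA_nv, 0.6F_yA_gv) + U_bs·F_u·A_nt = 157.9 kN → 118 kN.
Bolt shear governs: 79.6 kN.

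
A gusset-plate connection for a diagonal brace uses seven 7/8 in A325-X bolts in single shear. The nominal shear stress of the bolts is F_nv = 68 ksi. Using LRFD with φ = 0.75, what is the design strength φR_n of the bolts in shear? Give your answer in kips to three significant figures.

215 kips

A_b = π × 0.875² / 4 = 0.6013 in².
R_n = F_nv · A_b · n · n_s = 68 × 0.6013 × 7 × 1 = 286.2 kips.
Design strength φR_n = 0.75 × 286.2 = 215 kips.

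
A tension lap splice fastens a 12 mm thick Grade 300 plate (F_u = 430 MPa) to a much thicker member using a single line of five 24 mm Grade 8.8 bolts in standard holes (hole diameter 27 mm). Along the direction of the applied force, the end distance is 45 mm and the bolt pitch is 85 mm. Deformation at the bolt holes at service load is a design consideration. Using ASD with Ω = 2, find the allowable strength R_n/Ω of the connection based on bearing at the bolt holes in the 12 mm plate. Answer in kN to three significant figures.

Per bolt r_n = 1.2 l_c t F_u ≤ 2.4 d t F_u; upper limit = 2.4 × 24 × 12 × 430 / 1000 = 297.2 kN.
Edge bolt: l_c = 45 − 27/2 = 31.5 mm → 1.2 × 31.5 × 12 × 430 / 1000 = 195 → r_n = 195 kN.
Interior bolts: l_c = 85 − 27 = 58 mm → 1.2 × 58 × 12 × 430 / 1000 = 359.1 → r_n = 297.2 kN.
R_n = 1 × 195 + 4 × 297.2 = 1384 kN.
Allowable strength R_n/Ω = 1384 / 2 = 692 kN.

692 kN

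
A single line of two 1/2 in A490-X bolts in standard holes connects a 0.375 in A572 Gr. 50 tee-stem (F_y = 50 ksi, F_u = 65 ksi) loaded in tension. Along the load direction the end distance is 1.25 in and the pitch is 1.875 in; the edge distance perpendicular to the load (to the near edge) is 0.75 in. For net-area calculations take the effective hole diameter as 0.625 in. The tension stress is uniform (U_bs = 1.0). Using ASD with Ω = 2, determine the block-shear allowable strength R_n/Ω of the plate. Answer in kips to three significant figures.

Shear plane L_v = 1.25 + 1·1.875 = 3.125 in; A_gv = 3.125 × 0.375 = 1.172 in².
A_nv = (3.125 − 1.5·0.625) × 0.375 = 0.8203 in².
A_nt = (0.75 − 0.5·0.625) × 0.375 = 0.1641 in².
0.6 F_u A_nv = 31.99 kips; 0.6 F_y A_gv = 35.16 kips → shear rupture governs the shear term.
R_n = 31.99 + 1.0 × 65 × 0.1641 = 42.66 kips.
Allowable strength R_n/Ω = 42.66 / 2 = 21.3 kips.

21.3 kips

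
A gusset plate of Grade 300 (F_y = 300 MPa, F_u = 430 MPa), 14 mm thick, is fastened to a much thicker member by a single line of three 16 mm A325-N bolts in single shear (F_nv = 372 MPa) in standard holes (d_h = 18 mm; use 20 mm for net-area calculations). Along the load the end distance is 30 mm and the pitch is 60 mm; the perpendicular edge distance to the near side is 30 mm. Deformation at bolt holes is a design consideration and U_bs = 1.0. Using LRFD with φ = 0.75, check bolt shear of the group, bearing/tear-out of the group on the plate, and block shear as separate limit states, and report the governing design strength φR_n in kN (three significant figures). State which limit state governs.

168 kN (bolt shear governs)

Bolt shear: A_b = π·16²/4 = 201.1 mm²; R_n = 372 × 201.1 × 3 × 1 / 1000 = 224.4 kN → 0.75 × 224.4 = 168 kN.
Bearing: edge l_c = 21, r_n = 151.7 kN; interior l_c = 42, r_n = 231.2 kN; R_n = 151.7 + 2·231.2 = 614 kN → 461 kN.
Block shear: A_gv = 2100, A_nv = 1400, A_nt = 280 mm²; R_n = min(0.6F_uA_nv, 0.6F_yA_gv) + U_bs·F_u·A_nt = 481.6 kN → 361 kN.
Bolt shear governs: 168 kN.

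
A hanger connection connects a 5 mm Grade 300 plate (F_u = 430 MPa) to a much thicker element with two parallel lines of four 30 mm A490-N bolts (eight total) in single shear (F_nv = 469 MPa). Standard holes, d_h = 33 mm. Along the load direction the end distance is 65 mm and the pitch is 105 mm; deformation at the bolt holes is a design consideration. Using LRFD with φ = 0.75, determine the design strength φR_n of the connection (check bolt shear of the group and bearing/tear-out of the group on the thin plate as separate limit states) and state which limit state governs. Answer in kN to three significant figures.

Bolt shear: A_b = π·30²/4 = 706.9 mm²; R_n = 469 × 706.9 × 8 × 1 / 1000 = 2652 kN → 0.75 × 2652 = 1990 kN.
Bearing (1.2 l_c t F_u ≤ 2.4 d t F_u): upper limit = 2.4·30·5·430 / 1000 = 154.8 kN.
  Edge l_c = 65 − 33/2 = 48.5 → r_n = 125.1 kN; interior l_c = 105 − 33 = 72 → r_n = 154.8 kN.
  R_n,bearing = 2·125.1 + 6·154.8 = 1179 kN → 0.75 × 1179 = 884 kN.
Bearing governs: 884 kN.

884 kN (bearing governs)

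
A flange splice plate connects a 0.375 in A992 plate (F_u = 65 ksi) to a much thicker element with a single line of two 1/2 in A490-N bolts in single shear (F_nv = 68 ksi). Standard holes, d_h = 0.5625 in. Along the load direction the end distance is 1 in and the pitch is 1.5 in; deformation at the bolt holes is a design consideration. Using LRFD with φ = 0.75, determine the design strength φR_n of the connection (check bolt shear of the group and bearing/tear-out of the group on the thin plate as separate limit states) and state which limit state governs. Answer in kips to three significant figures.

Bolt shear: A_b = π·0.5²/4 = 0.1963 in²; R_n = 68 × 0.1963 × 2 × 1 = 26.7 kips → 0.75 × 26.7 = 20 kips.
Bearing (1.2 l_c t F_u ≤ 2.4 d t F_u): upper limit = 2.4·0.5·0.375·65 = 29.25 kips.
  Edge l_c = 1 − 0.5625/2 = 0.7188 → r_n = 21.02 kips; interior l_c = 1.5 − 0.5625 = 0.9375 → r_n = 27.42 kips.
  R_n,bearing = 1·21.02 + 1·27.42 = 48.45 kips → 0.75 × 48.45 = 36.3 kips.
Bolt shear governs: 20 kips.

20 kips (bolt shear governs)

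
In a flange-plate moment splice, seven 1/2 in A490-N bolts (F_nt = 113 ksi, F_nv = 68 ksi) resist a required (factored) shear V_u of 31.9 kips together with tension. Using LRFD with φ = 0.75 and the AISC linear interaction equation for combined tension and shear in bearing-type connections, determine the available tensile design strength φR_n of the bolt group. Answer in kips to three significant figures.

A_b = π·0.5²/4 = 0.1963 in²; f_rv = 31.9 / (7 × 0.1963) = 23.21 ksi.
F'_nt = 1.3 F_nt − (F_nt / φF_nv) f_rv = 1.3·113 − (113/(0.75·68))·23.21 = 95.48 ksi, capped at F_nt → F'_nt = 95.48 ksi.
R_n = F'_nt · A_b · n = 95.48 × 0.1963 × 7 = 131.2 kips.
Design strength φR_n = 0.75 × 131.2 = 98.4 kips.

98.4 kips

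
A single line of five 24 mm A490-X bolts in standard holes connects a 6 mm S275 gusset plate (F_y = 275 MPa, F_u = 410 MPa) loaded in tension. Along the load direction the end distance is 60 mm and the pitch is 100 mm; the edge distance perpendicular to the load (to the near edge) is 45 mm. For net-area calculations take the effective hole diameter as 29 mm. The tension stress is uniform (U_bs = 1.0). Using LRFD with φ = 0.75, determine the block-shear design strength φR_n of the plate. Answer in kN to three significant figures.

Shear plane L_v = 60 + 4·100 = 460 mm; A_gv = 460 × 6 = 2760 mm².
A_nv = (460 − 4.5·29) × 6 = 1977 mm².
A_nt = (45 − 0.5·29) × 6 = 183 mm².
0.6 F_u A_nv = 486.3 kN; 0.6 F_y A_gv = 455.4 kN → shear yielding governs the shear term.
R_n = 455.4 + 1.0 × 410 × 183 / 1000 = 530.4 kN.
Design strength φR_n = 0.75 × 530.4 = 398 kN.

398 kN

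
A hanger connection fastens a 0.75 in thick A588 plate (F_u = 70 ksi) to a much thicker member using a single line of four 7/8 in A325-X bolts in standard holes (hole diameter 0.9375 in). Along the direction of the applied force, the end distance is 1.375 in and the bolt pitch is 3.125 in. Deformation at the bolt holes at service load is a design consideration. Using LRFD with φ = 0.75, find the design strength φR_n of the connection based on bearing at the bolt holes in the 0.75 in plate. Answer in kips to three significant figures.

Per bolt r_n = 1.2 l_c t F_u ≤ 2.4 d t F_u; upper limit = 2.4 × 0.875 × 0.75 × 70 = 110.3 kips.
Edge bolt: l_c = 1.375 − 0.9375/2 = 0.9062 in → 1.2 × 0.9062 × 0.75 × 70 = 57.09 → r_n = 57.09 kips.
Interior bolts: l_c = 3.125 − 0.9375 = 2.188 in → 1.2 × 2.188 × 0.75 × 70 = 137.8 → r_n = 110.3 kips.
R_n = 1 × 57.09 + 3 × 110.3 = 387.8 kips.
Design strength φR_n = 0.75 × 387.8 = 291 kips.

291 kips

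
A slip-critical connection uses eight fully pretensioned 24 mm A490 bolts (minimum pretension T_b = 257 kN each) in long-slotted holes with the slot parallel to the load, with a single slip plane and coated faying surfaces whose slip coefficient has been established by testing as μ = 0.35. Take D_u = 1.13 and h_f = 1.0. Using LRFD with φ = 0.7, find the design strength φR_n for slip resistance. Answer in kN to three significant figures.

R_n = μ · D_u · h_f · T_b · n_s · n_b = 0.35 × 1.13 × 1.0 × 257 × 1 × 8 = 813.1 kN.
Design strength φR_n = 0.7 × 813.1 = 569 kN.

569 kN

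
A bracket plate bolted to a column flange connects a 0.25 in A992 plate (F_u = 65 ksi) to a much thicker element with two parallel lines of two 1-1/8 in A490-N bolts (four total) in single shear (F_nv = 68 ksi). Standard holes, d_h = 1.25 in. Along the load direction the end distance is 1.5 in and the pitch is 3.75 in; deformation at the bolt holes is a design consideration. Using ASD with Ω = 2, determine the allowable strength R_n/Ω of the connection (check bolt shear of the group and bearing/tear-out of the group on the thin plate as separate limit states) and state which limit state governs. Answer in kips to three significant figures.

60.9 kips (bearing governs)

Bolt shear: A_b = π·1.125²/4 = 0.994 in²; R_n = 68 × 0.994 × 4 × 1 = 270.4 kips → 270.4 / 2 = 135 kips.
Bearing (1.2 l_c t F_u ≤ 2.4 d t F_u): upper limit = 2.4·1.125·0.25·65 = 43.87 kips.
  Edge l_c = 1.5 − 1.25/2 = 0.875 → r_n = 17.06 kips; interior l_c = 3.75 − 1.25 = 2.5 → r_n = 43.87 kips.
  R_n,bearing = 2·17.06 + 2·43.87 = 121.9 kips → 121.9 / 2 = 60.9 kips.
Bearing governs: 60.9 kips.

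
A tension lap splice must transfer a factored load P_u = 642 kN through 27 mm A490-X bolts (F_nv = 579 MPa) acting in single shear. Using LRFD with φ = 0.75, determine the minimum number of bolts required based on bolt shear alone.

A_b = π·27²/4 = 572.6 mm².
Per-bolt design strength φR_n = 0.75 × 579 × 572.6 × 1 / 1000 = 248.6 kN.
n ≥ 642 / 248.6 = 2.582 → use 3 bolts.

3 bolts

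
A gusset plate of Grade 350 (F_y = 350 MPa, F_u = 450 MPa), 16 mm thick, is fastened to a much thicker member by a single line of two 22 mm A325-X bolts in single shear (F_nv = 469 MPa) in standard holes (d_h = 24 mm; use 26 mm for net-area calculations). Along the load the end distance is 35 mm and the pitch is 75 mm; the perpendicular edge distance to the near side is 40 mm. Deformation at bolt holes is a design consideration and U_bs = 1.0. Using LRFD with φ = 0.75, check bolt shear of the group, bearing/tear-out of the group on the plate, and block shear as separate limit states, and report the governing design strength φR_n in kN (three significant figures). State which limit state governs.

Bolt shear: A_b = π·22²/4 = 380.1 mm²; R_n = 469 × 380.1 × 2 × 1 / 1000 = 356.6 kN → 0.75 × 356.6 = 267 kN.
Bearing: edge l_c = 23, r_n = 198.7 kN; interior l_c = 51, r_n = 380.2 kN; R_n = 198.7 + 1·380.2 = 578.9 kN → 434 kN.
Block shear: A_gv = 1760, A_nv = 1136, A_nt = 432 mm²; R_n = min(0.6F_uA_nv, 0.6F_yA_gv) + U_bs·F_u·A_nt = 501.1 kN → 376 kN.
Bolt shear governs: 267 kN.

267 kN (bolt shear governs)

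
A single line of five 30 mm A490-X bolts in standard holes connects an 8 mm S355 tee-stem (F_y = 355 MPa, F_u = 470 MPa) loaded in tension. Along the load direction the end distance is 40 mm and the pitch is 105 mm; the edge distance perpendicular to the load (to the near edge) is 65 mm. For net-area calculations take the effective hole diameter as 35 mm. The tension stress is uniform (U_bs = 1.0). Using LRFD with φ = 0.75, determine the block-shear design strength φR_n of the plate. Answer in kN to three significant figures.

646 kN

Shear plane L_v = 40 + 4·105 = 460 mm; A_gv = 460 × 8 = 3680 mm².
A_nv = (460 − 4.5·35) × 8 = 2420 mm².
A_nt = (65 − 0.5·35) × 8 = 380 mm².
0.6 F_u A_nv = 682.4 kN; 0.6 F_y A_gv = 783.8 kN → shear rupture governs the shear term.
R_n = 682.4 + 1.0 × 470 × 380 / 1000 = 861 kN.
Design strength φR_n = 0.75 × 861 = 646 kN.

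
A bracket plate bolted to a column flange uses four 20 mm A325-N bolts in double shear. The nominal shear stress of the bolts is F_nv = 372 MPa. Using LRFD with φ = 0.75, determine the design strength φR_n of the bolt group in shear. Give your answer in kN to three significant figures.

A_b = π × 20² / 4 = 314.2 mm².
R_n = F_nv · A_b · n · n_s = 372 × 314.2 × 4 × 2 / 1000 = 934.9 kN.
Design strength φR_n = 0.75 × 934.9 = 701 kN.

701 kN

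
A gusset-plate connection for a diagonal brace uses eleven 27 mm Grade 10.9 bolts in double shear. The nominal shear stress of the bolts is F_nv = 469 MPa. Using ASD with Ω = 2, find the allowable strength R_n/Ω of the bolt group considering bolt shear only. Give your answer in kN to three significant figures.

2950 kN

A_b = π × 27² / 4 = 572.6 mm².
R_n = F_nv · A_b · n · n_s = 469 × 572.6 × 11 × 2 / 1000 = 5908 kN.
Allowable strength R_n/Ω = 5908 / 2 = 2950 kN.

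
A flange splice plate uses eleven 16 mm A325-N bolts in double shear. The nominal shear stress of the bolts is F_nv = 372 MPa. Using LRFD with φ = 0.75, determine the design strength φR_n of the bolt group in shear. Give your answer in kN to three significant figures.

A_b = π × 16² / 4 = 201.1 mm².
R_n = F_nv · A_b · n · n_s = 372 × 201.1 × 11 × 2 / 1000 = 1645 kN.
Design strength φR_n = 0.75 × 1645 = 1230 kN.

1230 kN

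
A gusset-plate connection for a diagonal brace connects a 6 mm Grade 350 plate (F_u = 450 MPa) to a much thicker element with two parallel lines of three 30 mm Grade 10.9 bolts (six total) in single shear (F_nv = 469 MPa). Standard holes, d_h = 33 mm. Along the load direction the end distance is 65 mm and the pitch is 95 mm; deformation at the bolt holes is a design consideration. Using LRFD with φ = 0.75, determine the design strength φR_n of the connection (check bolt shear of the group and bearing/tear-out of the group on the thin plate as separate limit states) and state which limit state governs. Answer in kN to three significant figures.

819 kN (bearing governs)

Bolt shear: A_b = π·30²/4 = 706.9 mm²; R_n = 469 × 706.9 × 6 × 1 / 1000 = 1989 kN → 0.75 × 1989 = 1490 kN.
Bearing (1.2 l_c t F_u ≤ 2.4 d t F_u): upper limit = 2.4·30·6·450 / 1000 = 194.4 kN.
  Edge l_c = 65 − 33/2 = 48.5 → r_n = 157.1 kN; interior l_c = 95 − 33 = 62 → r_n = 194.4 kN.
  R_n,bearing = 2·157.1 + 4·194.4 = 1092 kN → 0.75 × 1092 = 819 kN.
Bearing governs: 819 kN.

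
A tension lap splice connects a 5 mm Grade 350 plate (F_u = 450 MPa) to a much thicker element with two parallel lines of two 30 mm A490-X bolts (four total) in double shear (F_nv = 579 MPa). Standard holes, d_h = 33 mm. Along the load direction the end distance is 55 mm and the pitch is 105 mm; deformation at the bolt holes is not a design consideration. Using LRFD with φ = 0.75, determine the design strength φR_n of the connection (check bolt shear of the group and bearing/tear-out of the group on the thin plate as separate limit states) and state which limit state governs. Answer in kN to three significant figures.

Bolt shear: A_b = π·30²/4 = 706.9 mm²; R_n = 579 × 706.9 × 4 × 2 / 1000 = 3274 kN → 0.75 × 3274 = 2460 kN.
Bearing (1.5 l_c t F_u ≤ 3.0 d t F_u): upper limit = 3.0·30·5·450 / 1000 = 202.5 kN.
  Edge l_c = 55 − 33/2 = 38.5 → r_n = 129.9 kN; interior l_c = 105 − 33 = 72 → r_n = 202.5 kN.
  R_n,bearing = 2·129.9 + 2·202.5 = 664.9 kN → 0.75 × 664.9 = 499 kN.
Bearing governs: 499 kN.

499 kN (bearing governs)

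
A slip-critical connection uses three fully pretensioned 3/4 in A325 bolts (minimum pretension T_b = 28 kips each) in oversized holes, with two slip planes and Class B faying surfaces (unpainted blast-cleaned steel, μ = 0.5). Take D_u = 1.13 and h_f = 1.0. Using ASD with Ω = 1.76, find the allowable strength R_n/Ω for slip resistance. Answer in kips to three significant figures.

53.9 kips

R_n = μ · D_u · h_f · T_b · n_s · n_b = 0.5 × 1.13 × 1.0 × 28 × 2 × 3 = 94.92 kips.
Allowable strength R_n/Ω = 94.92 / 1.76 = 53.9 kips.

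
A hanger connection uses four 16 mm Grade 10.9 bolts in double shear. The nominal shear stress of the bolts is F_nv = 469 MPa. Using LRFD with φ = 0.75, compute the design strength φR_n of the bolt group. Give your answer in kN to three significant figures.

566 kN

A_b = π × 16² / 4 = 201.1 mm².
R_n = F_nv · A_b · n · n_s = 469 × 201.1 × 4 × 2 / 1000 = 754.4 kN.
Design strength φR_n = 0.75 × 754.4 = 566 kN.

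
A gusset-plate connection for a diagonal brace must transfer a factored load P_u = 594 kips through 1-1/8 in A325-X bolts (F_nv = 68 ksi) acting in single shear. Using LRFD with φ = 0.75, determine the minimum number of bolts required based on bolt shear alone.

12 bolts

A_b = π·1.125²/4 = 0.994 in².
Per-bolt design strength φR_n = 0.75 × 68 × 0.994 × 1 = 50.69 kips.
n ≥ 594 / 50.69 = 11.72 → use 12 bolts.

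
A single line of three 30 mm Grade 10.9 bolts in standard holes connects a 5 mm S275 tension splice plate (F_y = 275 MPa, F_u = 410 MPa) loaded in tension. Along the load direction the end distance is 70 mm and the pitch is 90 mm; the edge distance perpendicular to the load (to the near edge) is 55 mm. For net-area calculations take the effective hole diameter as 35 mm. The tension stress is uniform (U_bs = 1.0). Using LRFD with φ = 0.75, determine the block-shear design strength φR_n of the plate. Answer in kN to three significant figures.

Shear plane L_v = 70 + 2·90 = 250 mm; A_gv = 250 × 5 = 1250 mm².
A_nv = (250 − 2.5·35) × 5 = 812.5 mm².
A_nt = (55 − 0.5·35) × 5 = 187.5 mm².
0.6 F_u A_nv = 199.9 kN; 0.6 F_y A_gv = 206.2 kN → shear rupture governs the shear term.
R_n = 199.9 + 1.0 × 410 × 187.5 / 1000 = 276.8 kN.
Design strength φR_n = 0.75 × 276.8 = 208 kN.

208 kN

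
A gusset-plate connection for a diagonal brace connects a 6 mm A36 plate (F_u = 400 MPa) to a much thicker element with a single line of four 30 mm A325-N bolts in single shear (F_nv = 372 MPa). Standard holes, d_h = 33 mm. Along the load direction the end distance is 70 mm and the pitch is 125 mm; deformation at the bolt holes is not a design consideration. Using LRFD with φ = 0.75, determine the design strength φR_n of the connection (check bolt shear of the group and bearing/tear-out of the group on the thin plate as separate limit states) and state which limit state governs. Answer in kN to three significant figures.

630 kN (bearing governs)

Bolt shear: A_b = π·30²/4 = 706.9 mm²; R_n = 372 × 706.9 × 4 × 1 / 1000 = 1052 kN → 0.75 × 1052 = 789 kN.
Bearing (1.5 l_c t F_u ≤ 3.0 d t F_u): upper limit = 3.0·30·6·400 / 1000 = 216 kN.
  Edge l_c = 70 − 33/2 = 53.5 → r_n = 192.6 kN; interior l_c = 125 − 33 = 92 → r_n = 216 kN.
  R_n,bearing = 1·192.6 + 3·216 = 840.6 kN → 0.75 × 840.6 = 630 kN.
Bearing governs: 630 kN.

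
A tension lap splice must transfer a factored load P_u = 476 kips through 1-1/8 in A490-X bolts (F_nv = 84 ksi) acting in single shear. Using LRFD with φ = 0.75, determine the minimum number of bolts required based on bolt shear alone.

8 bolts

A_b = π·1.125²/4 = 0.994 in².
Per-bolt design strength φR_n = 0.75 × 84 × 0.994 × 1 = 62.62 kips.
n ≥ 476 / 62.62 = 7.601 → use 8 bolts.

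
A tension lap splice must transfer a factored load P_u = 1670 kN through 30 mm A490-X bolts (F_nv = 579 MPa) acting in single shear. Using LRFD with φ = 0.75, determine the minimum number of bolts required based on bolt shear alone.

6 bolts

A_b = π·30²/4 = 706.9 mm².
Per-bolt design strength φR_n = 0.75 × 579 × 706.9 × 1 / 1000 = 307 kN.
n ≥ 1670 / 307 = 5.441 → use 6 bolts.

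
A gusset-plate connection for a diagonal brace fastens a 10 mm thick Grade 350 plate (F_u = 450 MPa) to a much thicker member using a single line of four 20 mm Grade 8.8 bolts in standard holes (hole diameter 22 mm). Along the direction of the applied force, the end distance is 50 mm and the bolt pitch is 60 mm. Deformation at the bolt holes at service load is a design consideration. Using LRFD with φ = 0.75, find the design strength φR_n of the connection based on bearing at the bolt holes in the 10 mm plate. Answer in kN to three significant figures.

620 kN

Per bolt r_n = 1.2 l_c t F_u ≤ 2.4 d t F_u; upper limit = 2.4 × 20 × 10 × 450 / 1000 = 216 kN.
Edge bolt: l_c = 50 − 22/2 = 39 mm → 1.2 × 39 × 10 × 450 / 1000 = 210.6 → r_n = 210.6 kN.
Interior bolts: l_c = 60 − 22 = 38 mm → 1.2 × 38 × 10 × 450 / 1000 = 205.2 → r_n = 205.2 kN.
R_n = 1 × 210.6 + 3 × 205.2 = 826.2 kN.
Design strength φR_n = 0.75 × 826.2 = 620 kN.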